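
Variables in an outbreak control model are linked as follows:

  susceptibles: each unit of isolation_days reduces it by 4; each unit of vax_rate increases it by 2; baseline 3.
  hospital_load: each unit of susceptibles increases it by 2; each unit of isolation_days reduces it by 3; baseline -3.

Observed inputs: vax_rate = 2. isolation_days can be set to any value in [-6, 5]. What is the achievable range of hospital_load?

-44 to 77

Substituting into the susceptibles equation gives susceptibles = -4*isolation_days + 7.
So hospital_load = -11*isolation_days + 11.
Linear in isolation_days, so extremes are at the endpoints: isolation_days = -6 gives hospital_load = 77; isolation_days = 5 gives hospital_load = -44.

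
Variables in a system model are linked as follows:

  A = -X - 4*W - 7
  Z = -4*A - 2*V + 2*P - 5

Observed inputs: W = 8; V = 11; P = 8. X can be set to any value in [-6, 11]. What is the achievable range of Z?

Substituting into the A equation gives A = -X - 39.
Z becomes 4*X + 145.
Linear in X, so extremes are at the endpoints: X = -6 gives Z = 121; X = 11 gives Z = 189.

121 to 189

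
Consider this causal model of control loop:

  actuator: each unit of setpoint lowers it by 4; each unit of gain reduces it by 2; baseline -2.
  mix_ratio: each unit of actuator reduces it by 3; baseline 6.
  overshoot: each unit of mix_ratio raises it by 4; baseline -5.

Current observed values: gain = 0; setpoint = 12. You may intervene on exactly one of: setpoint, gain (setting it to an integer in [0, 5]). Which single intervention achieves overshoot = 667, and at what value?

set gain = 2

Intervening on setpoint: overshoot = 48*setpoint + 43. Reaching 667 requires setpoint = 13, outside [0, 5].
Intervening on gain: with other inputs at their observed values, overshoot = 24*gain + 619. Solving for 667 gives gain = 2, within [0, 5].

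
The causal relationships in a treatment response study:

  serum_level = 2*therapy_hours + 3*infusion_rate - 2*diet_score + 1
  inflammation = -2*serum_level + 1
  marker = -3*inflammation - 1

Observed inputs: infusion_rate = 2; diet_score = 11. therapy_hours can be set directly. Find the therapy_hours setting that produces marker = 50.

Substituting into the serum_level equation gives serum_level = 2*therapy_hours - 15.
Substituting into the inflammation equation gives inflammation = -4*therapy_hours + 31.
Substituting into the marker equation gives marker = 12*therapy_hours - 94.
Solve 12*therapy_hours - 94 = 50: therapy_hours = (50 + 94) / 12 = 12.

therapy_hours = 12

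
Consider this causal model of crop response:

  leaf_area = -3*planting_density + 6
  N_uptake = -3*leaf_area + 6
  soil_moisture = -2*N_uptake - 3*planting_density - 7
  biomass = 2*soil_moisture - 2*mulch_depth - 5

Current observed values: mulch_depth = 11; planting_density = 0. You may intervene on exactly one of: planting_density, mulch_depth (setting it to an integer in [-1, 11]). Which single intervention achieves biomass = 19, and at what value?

Intervening on planting_density: biomass = -42*planting_density + 7. Reaching 19 requires planting_density = -2/7, not an integer.
Intervening on mulch_depth: with other inputs at their observed values, biomass = -2*mulch_depth + 29. Solving for 19 gives mulch_depth = 5, within [-1, 11].

set mulch_depth = 5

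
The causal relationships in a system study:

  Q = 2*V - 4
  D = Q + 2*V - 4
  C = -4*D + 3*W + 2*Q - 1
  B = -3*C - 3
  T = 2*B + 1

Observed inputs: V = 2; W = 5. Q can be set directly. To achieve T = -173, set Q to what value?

Q = -7

Intervening on Q fixes its value directly, overriding its dependence on V.
Substituting into the D equation gives D = Q.
Substituting into the C equation gives C = -2*Q + 14.
So B = 6*Q - 45.
So T = 12*Q - 89.
Solve 12*Q - 89 = -173: Q = (-173 + 89) / 12 = -7.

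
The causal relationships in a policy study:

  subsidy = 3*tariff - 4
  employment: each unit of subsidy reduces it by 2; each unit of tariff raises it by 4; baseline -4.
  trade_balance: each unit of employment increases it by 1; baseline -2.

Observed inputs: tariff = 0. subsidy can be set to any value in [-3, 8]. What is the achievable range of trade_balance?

Intervening on subsidy fixes its value directly, overriding its dependence on tariff.
Substituting into the employment equation gives employment = -2*subsidy - 4.
So trade_balance = -2*subsidy - 6.
Linear in subsidy, so extremes are at the endpoints: subsidy = -3 gives trade_balance = 0; subsidy = 8 gives trade_balance = -22.

-22 to 0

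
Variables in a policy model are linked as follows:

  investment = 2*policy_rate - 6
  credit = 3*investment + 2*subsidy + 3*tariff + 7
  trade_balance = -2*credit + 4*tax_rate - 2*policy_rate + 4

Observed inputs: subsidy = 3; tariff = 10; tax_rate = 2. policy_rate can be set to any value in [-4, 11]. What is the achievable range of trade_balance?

-192 to 18

Substituting into the credit equation gives credit = 6*policy_rate + 25.
This gives trade_balance = -14*policy_rate - 38.
Linear in policy_rate, so extremes are at the endpoints: policy_rate = -4 gives trade_balance = 18; policy_rate = 11 gives trade_balance = -192.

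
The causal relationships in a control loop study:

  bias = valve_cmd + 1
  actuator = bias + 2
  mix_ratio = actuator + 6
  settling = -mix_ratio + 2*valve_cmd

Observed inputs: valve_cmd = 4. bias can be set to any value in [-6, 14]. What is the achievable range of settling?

Intervening on bias fixes its value directly, overriding its dependence on valve_cmd.
Substituting into the mix_ratio equation gives mix_ratio = bias + 8.
settling becomes -bias.
Linear in bias, so extremes are at the endpoints: bias = -6 gives settling = 6; bias = 14 gives settling = -14.

-14 to 6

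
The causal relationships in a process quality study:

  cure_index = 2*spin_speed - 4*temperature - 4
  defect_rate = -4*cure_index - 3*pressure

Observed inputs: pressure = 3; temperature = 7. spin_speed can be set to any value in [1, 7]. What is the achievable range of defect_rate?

Substituting into the cure_index equation gives cure_index = 2*spin_speed - 32.
So defect_rate = -8*spin_speed + 119.
Linear in spin_speed, so extremes are at the endpoints: spin_speed = 1 gives defect_rate = 111; spin_speed = 7 gives defect_rate = 63.

63 to 111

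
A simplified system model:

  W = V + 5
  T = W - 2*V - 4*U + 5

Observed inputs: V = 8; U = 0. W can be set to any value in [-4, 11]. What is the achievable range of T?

-15 to 0

Intervening on W fixes its value directly, overriding its dependence on V.
Substituting into the T equation gives T = W - 11.
Linear in W, so extremes are at the endpoints: W = -4 gives T = -15; W = 11 gives T = 0.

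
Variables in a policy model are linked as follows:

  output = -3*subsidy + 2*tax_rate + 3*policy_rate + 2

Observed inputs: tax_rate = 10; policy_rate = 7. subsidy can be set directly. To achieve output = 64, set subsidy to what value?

subsidy = -7

Substituting into the output equation gives output = -3*subsidy + 43.
Solve -3*subsidy + 43 = 64: subsidy = (64 - 43) / -3 = -7.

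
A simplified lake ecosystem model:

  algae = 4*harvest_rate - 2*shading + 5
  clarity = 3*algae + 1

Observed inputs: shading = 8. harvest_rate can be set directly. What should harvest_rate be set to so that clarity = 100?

harvest_rate = 11

Substituting into the algae equation gives algae = 4*harvest_rate - 11.
Substituting into the clarity equation gives clarity = 12*harvest_rate - 32.
Solve 12*harvest_rate - 32 = 100: harvest_rate = (100 + 32) / 12 = 11.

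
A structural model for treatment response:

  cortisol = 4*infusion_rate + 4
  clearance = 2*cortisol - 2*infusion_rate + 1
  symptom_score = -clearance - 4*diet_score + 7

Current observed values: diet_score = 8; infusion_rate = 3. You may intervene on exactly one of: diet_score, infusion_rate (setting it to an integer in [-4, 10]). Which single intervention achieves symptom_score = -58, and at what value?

Intervening on diet_score: symptom_score = -4*diet_score - 20. Reaching -58 requires diet_score = 19/2, not an integer.
Intervening on infusion_rate: with other inputs at their observed values, symptom_score = -6*infusion_rate - 34. Solving for -58 gives infusion_rate = 4, within [-4, 10].

set infusion_rate = 4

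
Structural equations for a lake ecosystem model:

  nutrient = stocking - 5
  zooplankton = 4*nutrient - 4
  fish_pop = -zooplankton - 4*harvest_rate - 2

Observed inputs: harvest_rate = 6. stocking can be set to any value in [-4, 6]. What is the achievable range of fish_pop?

Substituting into the zooplankton equation gives zooplankton = 4*stocking - 24.
This gives fish_pop = -4*stocking - 2.
Linear in stocking, so extremes are at the endpoints: stocking = -4 gives fish_pop = 14; stocking = 6 gives fish_pop = -26.

-26 to 14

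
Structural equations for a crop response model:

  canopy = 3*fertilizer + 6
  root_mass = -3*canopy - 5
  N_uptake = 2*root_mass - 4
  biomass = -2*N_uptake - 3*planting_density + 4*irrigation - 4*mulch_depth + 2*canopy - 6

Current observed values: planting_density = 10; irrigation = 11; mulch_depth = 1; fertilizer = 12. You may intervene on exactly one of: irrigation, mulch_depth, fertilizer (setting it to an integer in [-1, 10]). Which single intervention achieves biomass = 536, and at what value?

set fertilizer = 10

Intervening on irrigation: biomass = 4*irrigation + 576. Reaching 536 requires irrigation = -10, outside [-1, 10].
Intervening on mulch_depth: biomass = -4*mulch_depth + 624. Reaching 536 requires mulch_depth = 22, outside [-1, 10].
Intervening on fertilizer: with other inputs at their observed values, biomass = 42*fertilizer + 116. Solving for 536 gives fertilizer = 10, within [-1, 10].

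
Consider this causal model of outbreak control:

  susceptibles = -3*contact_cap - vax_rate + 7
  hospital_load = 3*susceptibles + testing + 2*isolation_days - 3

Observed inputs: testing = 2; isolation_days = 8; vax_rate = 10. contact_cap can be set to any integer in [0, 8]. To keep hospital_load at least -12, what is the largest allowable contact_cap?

contact_cap = 2

Substituting into the susceptibles equation gives susceptibles = -3*contact_cap - 3.
Substituting into the hospital_load equation gives hospital_load = -9*contact_cap + 6.
Require -9*contact_cap + 6 ≥ -12, so contact_cap ≤ 2.
The largest integer in [0, 8] satisfying this is 2.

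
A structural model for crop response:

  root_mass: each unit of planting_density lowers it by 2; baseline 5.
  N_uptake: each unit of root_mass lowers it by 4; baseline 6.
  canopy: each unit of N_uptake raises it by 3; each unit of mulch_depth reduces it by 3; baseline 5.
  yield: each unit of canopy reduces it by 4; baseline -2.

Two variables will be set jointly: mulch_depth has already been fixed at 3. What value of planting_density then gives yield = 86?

planting_density = 1

With mulch_depth held at 3:
Substituting into the N_uptake equation gives N_uptake = 8*planting_density - 14.
So canopy = 24*planting_density - 46.
Substituting into the yield equation gives yield = -96*planting_density + 182.
Solve -96*planting_density + 182 = 86: planting_density = (86 - 182) / -96 = 1.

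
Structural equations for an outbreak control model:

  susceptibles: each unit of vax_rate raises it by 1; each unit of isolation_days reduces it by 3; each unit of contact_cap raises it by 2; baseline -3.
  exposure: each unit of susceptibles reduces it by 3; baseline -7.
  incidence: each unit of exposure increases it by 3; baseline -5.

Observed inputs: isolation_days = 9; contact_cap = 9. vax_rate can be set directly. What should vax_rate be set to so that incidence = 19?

vax_rate = 7

Substituting into the susceptibles equation gives susceptibles = vax_rate - 12.
Substituting into the exposure equation gives exposure = -3*vax_rate + 29.
incidence becomes -9*vax_rate + 82.
Solve -9*vax_rate + 82 = 19: vax_rate = (19 - 82) / -9 = 7.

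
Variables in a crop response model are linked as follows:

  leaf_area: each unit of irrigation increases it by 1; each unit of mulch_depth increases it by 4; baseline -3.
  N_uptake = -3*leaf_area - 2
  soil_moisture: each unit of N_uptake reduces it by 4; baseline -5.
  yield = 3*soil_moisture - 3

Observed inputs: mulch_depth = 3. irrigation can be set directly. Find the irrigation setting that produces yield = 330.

irrigation = 0

Substituting into the leaf_area equation gives leaf_area = irrigation + 9.
This gives N_uptake = -3*irrigation - 29.
This gives soil_moisture = 12*irrigation + 111.
yield becomes 36*irrigation + 330.
Solve 36*irrigation + 330 = 330: irrigation = (330 - 330) / 36 = 0.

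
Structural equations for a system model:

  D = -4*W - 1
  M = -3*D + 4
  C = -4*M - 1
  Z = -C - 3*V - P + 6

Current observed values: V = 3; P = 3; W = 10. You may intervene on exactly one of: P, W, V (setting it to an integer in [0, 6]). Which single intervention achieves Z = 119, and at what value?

set W = 2

Intervening on P: Z = -P + 506. Reaching 119 requires P = 387, outside [0, 6].
Intervening on W: with other inputs at their observed values, Z = 48*W + 23. Solving for 119 gives W = 2, within [0, 6].
Intervening on V: Z = -3*V + 512. Reaching 119 requires V = 131, outside [0, 6].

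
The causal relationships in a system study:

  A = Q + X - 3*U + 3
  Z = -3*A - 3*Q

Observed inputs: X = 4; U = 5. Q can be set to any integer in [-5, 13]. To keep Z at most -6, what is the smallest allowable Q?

Q = 5

Substituting into the A equation gives A = Q - 8.
Substituting into the Z equation gives Z = -6*Q + 24.
Require -6*Q + 24 ≤ -6, so Q ≥ 5.
The smallest integer in [-5, 13] satisfying this is 5.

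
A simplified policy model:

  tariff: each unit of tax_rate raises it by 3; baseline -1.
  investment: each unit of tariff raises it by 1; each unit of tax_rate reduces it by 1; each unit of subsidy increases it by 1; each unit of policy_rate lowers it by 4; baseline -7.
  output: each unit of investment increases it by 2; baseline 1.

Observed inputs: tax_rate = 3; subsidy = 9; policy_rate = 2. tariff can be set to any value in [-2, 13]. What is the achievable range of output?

-21 to 9

Intervening on tariff fixes its value directly, overriding its dependence on tax_rate.
Substituting into the investment equation gives investment = tariff - 9.
Substituting into the output equation gives output = 2*tariff - 17.
Linear in tariff, so extremes are at the endpoints: tariff = -2 gives output = -21; tariff = 13 gives output = 9.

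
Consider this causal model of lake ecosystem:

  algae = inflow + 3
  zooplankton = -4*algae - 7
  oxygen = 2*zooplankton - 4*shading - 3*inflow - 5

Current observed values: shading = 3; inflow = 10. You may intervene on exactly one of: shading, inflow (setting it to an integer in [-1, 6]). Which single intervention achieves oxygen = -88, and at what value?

Intervening on shading: oxygen = -4*shading - 153. Reaching -88 requires shading = -65/4, not an integer.
Intervening on inflow: with other inputs at their observed values, oxygen = -11*inflow - 55. Solving for -88 gives inflow = 3, within [-1, 6].

set inflow = 3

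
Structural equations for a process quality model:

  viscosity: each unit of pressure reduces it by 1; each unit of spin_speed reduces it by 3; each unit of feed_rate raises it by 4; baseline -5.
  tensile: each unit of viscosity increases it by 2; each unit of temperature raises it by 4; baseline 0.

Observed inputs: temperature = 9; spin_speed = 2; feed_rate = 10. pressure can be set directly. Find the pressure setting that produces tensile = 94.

Substituting into the viscosity equation gives viscosity = -pressure + 29.
This gives tensile = -2*pressure + 94.
Solve -2*pressure + 94 = 94: pressure = (94 - 94) / -2 = 0.

pressure = 0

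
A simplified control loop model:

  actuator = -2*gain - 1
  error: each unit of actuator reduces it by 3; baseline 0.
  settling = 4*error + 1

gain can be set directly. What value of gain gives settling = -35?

gain = -2

Substituting into the error equation gives error = 6*gain + 3.
settling becomes 24*gain + 13.
Solve 24*gain + 13 = -35: gain = (-35 - 13) / 24 = -2.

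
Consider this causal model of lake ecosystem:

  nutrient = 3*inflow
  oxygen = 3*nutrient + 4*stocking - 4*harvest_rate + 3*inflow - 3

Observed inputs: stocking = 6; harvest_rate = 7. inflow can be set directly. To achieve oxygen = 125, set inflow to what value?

inflow = 11

Substituting into the oxygen equation gives oxygen = 12*inflow - 7.
Solve 12*inflow - 7 = 125: inflow = (125 + 7) / 12 = 11.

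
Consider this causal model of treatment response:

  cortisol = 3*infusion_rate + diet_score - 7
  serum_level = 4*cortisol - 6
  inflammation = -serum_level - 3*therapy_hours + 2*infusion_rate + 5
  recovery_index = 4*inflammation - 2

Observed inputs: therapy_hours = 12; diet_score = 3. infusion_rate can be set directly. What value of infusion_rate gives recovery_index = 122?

infusion_rate = -4

Substituting into the cortisol equation gives cortisol = 3*infusion_rate - 4.
serum_level becomes 12*infusion_rate - 22.
Substituting into the inflammation equation gives inflammation = -10*infusion_rate - 9.
recovery_index becomes -40*infusion_rate - 38.
Solve -40*infusion_rate - 38 = 122: infusion_rate = (122 + 38) / -40 = -4.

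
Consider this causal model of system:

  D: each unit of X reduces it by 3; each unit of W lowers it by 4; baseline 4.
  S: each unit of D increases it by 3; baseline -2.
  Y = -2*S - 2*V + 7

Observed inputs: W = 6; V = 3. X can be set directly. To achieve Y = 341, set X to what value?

X = 12

Substituting into the D equation gives D = -3*X - 20.
Substituting into the S equation gives S = -9*X - 62.
So Y = 18*X + 125.
Solve 18*X + 125 = 341: X = (341 - 125) / 18 = 12.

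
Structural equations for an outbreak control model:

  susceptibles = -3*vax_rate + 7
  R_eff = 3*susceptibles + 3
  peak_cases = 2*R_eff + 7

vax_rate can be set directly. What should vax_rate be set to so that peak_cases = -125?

Substituting into the R_eff equation gives R_eff = -9*vax_rate + 24.
Substituting into the peak_cases equation gives peak_cases = -18*vax_rate + 55.
Solve -18*vax_rate + 55 = -125: vax_rate = (-125 - 55) / -18 = 10.

vax_rate = 10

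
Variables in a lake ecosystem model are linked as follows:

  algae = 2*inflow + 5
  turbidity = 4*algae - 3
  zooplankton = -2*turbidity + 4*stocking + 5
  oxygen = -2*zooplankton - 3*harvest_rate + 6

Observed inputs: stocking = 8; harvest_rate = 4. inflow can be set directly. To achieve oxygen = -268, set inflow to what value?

inflow = -8

Substituting into the turbidity equation gives turbidity = 8*inflow + 17.
zooplankton becomes -16*inflow + 3.
Substituting into the oxygen equation gives oxygen = 32*inflow - 12.
Solve 32*inflow - 12 = -268: inflow = (-268 + 12) / 32 = -8.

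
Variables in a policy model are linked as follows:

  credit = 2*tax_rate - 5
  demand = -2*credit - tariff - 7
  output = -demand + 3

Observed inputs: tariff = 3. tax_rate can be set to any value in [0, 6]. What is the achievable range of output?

Substituting into the demand equation gives demand = -4*tax_rate.
So output = 4*tax_rate + 3.
Linear in tax_rate, so extremes are at the endpoints: tax_rate = 0 gives output = 3; tax_rate = 6 gives output = 27.

3 to 27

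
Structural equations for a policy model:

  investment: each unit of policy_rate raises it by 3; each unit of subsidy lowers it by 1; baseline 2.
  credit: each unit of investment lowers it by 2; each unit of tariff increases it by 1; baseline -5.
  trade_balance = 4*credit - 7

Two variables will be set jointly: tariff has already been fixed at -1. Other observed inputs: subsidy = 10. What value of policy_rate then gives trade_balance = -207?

policy_rate = 10

With tariff held at -1:
Substituting into the investment equation gives investment = 3*policy_rate - 8.
Substituting into the credit equation gives credit = -6*policy_rate + 10.
trade_balance becomes -24*policy_rate + 33.
Solve -24*policy_rate + 33 = -207: policy_rate = (-207 - 33) / -24 = 10.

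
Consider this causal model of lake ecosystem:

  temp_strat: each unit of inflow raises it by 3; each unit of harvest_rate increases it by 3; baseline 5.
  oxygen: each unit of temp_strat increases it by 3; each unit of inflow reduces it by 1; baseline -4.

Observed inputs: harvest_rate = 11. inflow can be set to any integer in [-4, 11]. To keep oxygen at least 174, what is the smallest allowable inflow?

Substituting into the temp_strat equation gives temp_strat = 3*inflow + 38.
This gives oxygen = 8*inflow + 110.
Require 8*inflow + 110 ≥ 174, so inflow ≥ 8.
The smallest integer in [-4, 11] satisfying this is 8.

inflow = 8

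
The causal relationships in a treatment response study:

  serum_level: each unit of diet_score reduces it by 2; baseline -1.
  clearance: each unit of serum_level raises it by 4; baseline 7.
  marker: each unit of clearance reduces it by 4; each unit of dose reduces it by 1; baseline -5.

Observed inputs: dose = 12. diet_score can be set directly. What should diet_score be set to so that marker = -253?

diet_score = -7

Substituting into the clearance equation gives clearance = -8*diet_score + 3.
Substituting into the marker equation gives marker = 32*diet_score - 29.
Solve 32*diet_score - 29 = -253: diet_score = (-253 + 29) / 32 = -7.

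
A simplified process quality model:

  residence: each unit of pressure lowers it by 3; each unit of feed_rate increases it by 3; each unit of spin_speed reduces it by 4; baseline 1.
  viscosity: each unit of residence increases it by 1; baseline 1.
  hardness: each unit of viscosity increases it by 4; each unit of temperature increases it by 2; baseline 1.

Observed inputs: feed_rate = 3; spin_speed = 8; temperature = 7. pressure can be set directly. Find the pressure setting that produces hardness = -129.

pressure = 5

Substituting into the residence equation gives residence = -3*pressure - 22.
This gives viscosity = -3*pressure - 21.
Substituting into the hardness equation gives hardness = -12*pressure - 69.
Solve -12*pressure - 69 = -129: pressure = (-129 + 69) / -12 = 5.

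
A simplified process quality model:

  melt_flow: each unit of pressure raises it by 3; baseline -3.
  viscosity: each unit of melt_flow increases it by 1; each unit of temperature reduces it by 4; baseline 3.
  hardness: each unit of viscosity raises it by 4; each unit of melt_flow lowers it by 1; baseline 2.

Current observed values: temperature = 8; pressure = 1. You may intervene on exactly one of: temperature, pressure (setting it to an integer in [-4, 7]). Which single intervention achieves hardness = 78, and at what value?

set temperature = -4

Intervening on temperature: with other inputs at their observed values, hardness = -16*temperature + 14. Solving for 78 gives temperature = -4, within [-4, 7].
Intervening on pressure: hardness = 9*pressure - 123. Reaching 78 requires pressure = 67/3, not an integer.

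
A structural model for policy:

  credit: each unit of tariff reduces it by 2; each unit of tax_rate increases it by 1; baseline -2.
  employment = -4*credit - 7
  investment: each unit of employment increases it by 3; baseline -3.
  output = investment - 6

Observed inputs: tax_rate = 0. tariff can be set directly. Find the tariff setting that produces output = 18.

tariff = 1

Substituting into the credit equation gives credit = -2*tariff - 2.
Substituting into the employment equation gives employment = 8*tariff + 1.
investment becomes 24*tariff.
output becomes 24*tariff - 6.
Solve 24*tariff - 6 = 18: tariff = (18 + 6) / 24 = 1.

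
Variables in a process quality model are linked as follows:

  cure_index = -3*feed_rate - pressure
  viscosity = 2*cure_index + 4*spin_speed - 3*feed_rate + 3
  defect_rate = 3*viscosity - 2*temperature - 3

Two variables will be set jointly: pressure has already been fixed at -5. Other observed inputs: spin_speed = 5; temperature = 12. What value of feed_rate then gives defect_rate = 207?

feed_rate = -5

With pressure held at -5:
Substituting into the cure_index equation gives cure_index = -3*feed_rate + 5.
So viscosity = -9*feed_rate + 33.
Substituting into the defect_rate equation gives defect_rate = -27*feed_rate + 72.
Solve -27*feed_rate + 72 = 207: feed_rate = (207 - 72) / -27 = -5.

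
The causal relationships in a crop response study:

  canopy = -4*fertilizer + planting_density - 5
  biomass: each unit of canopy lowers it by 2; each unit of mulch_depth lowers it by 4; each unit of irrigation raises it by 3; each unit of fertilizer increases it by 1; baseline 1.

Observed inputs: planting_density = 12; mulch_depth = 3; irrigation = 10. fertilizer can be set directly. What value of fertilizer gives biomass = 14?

fertilizer = 1

Substituting into the canopy equation gives canopy = -4*fertilizer + 7.
Substituting into the biomass equation gives biomass = 9*fertilizer + 5.
Solve 9*fertilizer + 5 = 14: fertilizer = (14 - 5) / 9 = 1.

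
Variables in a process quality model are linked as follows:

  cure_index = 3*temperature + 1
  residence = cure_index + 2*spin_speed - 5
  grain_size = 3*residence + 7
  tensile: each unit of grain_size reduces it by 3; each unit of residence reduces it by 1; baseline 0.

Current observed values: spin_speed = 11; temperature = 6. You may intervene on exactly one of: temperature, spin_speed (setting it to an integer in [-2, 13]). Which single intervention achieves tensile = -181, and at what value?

set spin_speed = 1

Intervening on temperature: tensile = -30*temperature - 201. Reaching -181 requires temperature = -2/3, not an integer.
Intervening on spin_speed: with other inputs at their observed values, tensile = -20*spin_speed - 161. Solving for -181 gives spin_speed = 1, within [-2, 13].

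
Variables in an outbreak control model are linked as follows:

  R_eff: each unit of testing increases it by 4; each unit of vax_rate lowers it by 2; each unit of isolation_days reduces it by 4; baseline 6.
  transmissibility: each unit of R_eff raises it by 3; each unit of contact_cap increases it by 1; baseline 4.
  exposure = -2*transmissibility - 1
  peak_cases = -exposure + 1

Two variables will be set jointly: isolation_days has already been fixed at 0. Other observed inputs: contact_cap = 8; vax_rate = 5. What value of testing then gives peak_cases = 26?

testing = 1

With isolation_days held at 0:
Substituting into the R_eff equation gives R_eff = 4*testing - 4.
So transmissibility = 12*testing.
exposure becomes -24*testing - 1.
So peak_cases = 24*testing + 2.
Solve 24*testing + 2 = 26: testing = (26 - 2) / 24 = 1.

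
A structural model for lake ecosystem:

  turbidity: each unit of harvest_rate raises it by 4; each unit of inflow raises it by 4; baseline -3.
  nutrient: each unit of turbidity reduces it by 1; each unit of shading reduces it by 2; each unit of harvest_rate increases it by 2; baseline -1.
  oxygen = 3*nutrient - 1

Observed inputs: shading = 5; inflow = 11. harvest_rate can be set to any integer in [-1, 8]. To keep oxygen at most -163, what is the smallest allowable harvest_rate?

harvest_rate = 1

Substituting into the turbidity equation gives turbidity = 4*harvest_rate + 41.
Substituting into the nutrient equation gives nutrient = -2*harvest_rate - 52.
oxygen becomes -6*harvest_rate - 157.
Require -6*harvest_rate - 157 ≤ -163, so harvest_rate ≥ 1.
The smallest integer in [-1, 8] satisfying this is 1.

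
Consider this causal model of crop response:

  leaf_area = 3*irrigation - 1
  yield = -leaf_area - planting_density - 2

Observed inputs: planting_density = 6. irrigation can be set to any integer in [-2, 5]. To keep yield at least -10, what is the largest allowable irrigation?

irrigation = 1

Substituting into the yield equation gives yield = -3*irrigation - 7.
Require -3*irrigation - 7 ≥ -10, so irrigation ≤ 1.
The largest integer in [-2, 5] satisfying this is 1.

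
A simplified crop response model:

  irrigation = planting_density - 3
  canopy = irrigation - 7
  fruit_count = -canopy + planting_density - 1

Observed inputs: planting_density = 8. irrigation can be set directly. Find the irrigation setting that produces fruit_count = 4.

irrigation = 10

Intervening on irrigation fixes its value directly, overriding its dependence on planting_density.
Substituting into the fruit_count equation gives fruit_count = -irrigation + 14.
Solve -irrigation + 14 = 4: irrigation = (4 - 14) / -1 = 10.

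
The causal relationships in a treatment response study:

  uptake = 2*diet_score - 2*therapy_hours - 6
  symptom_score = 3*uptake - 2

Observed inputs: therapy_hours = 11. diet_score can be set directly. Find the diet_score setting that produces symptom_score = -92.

Substituting into the uptake equation gives uptake = 2*diet_score - 28.
Substituting into the symptom_score equation gives symptom_score = 6*diet_score - 86.
Solve 6*diet_score - 86 = -92: diet_score = (-92 + 86) / 6 = -1.

diet_score = -1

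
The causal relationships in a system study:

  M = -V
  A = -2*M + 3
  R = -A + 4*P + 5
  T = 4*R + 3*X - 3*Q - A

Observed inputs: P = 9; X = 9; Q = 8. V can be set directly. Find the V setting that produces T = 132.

Substituting into the A equation gives A = 2*V + 3.
Substituting into the R equation gives R = -2*V + 38.
Substituting into the T equation gives T = -10*V + 152.
Solve -10*V + 152 = 132: V = (132 - 152) / -10 = 2.

V = 2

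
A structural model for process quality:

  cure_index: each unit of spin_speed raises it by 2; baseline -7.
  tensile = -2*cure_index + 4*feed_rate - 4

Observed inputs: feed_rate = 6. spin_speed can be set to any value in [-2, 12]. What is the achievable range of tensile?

-14 to 42

Substituting into the tensile equation gives tensile = -4*spin_speed + 34.
Linear in spin_speed, so extremes are at the endpoints: spin_speed = -2 gives tensile = 42; spin_speed = 12 gives tensile = -14.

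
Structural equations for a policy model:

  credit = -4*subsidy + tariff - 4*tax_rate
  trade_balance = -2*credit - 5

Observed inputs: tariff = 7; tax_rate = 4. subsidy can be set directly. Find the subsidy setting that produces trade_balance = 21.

subsidy = 1

Substituting into the credit equation gives credit = -4*subsidy - 9.
trade_balance becomes 8*subsidy + 13.
Solve 8*subsidy + 13 = 21: subsidy = (21 - 13) / 8 = 1.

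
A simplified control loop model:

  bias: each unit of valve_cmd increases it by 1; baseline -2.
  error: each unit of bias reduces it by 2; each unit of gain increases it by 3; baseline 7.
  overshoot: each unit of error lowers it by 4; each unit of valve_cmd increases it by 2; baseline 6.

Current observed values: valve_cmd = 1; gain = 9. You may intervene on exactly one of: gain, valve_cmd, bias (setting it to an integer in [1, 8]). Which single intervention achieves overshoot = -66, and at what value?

Intervening on gain: overshoot = -12*gain - 28. Reaching -66 requires gain = 19/6, not an integer.
Intervening on valve_cmd: with other inputs at their observed values, overshoot = 10*valve_cmd - 146. Solving for -66 gives valve_cmd = 8, within [1, 8].
Intervening on bias: overshoot = 8*bias - 128. Reaching -66 requires bias = 31/4, not an integer.

set valve_cmd = 8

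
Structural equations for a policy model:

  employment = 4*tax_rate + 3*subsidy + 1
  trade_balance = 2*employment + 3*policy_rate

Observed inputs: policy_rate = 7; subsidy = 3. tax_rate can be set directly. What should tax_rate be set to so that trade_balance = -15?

tax_rate = -7

Substituting into the employment equation gives employment = 4*tax_rate + 10.
This gives trade_balance = 8*tax_rate + 41.
Solve 8*tax_rate + 41 = -15: tax_rate = (-15 - 41) / 8 = -7.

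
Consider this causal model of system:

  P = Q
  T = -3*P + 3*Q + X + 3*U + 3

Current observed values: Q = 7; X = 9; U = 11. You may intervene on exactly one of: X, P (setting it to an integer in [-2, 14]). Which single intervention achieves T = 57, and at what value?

set P = 3

Intervening on X: T = X + 36. Reaching 57 requires X = 21, outside [-2, 14].
Intervening on P: with other inputs at their observed values, T = -3*P + 66. Solving for 57 gives P = 3, within [-2, 14].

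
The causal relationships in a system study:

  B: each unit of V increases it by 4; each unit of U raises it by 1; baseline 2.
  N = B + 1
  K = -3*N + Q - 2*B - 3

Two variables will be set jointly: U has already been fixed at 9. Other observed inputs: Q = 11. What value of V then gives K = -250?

With U held at 9:
Substituting into the B equation gives B = 4*V + 11.
N becomes 4*V + 12.
K becomes -20*V - 50.
Solve -20*V - 50 = -250: V = (-250 + 50) / -20 = 10.

V = 10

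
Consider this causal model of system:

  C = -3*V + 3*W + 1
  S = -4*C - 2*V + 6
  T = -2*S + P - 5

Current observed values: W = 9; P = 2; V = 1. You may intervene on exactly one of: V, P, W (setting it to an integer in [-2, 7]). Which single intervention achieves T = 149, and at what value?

Intervening on V: with other inputs at their observed values, T = -20*V + 209. Solving for 149 gives V = 3, within [-2, 7].
Intervening on P: T = P + 187. Reaching 149 requires P = -38, outside [-2, 7].
Intervening on W: T = 24*W - 27. Reaching 149 requires W = 22/3, not an integer.

set V = 3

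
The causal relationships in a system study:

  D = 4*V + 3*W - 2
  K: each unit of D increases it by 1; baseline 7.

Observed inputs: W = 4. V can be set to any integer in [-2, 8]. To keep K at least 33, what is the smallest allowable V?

V = 4

Substituting into the D equation gives D = 4*V + 10.
This gives K = 4*V + 17.
Require 4*V + 17 ≥ 33, so V ≥ 4.
The smallest integer in [-2, 8] satisfying this is 4.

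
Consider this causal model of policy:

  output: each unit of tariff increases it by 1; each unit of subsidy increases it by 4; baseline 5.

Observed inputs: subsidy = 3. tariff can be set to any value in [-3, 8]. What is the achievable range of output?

14 to 25

Substituting into the output equation gives output = tariff + 17.
Linear in tariff, so extremes are at the endpoints: tariff = -3 gives output = 14; tariff = 8 gives output = 25.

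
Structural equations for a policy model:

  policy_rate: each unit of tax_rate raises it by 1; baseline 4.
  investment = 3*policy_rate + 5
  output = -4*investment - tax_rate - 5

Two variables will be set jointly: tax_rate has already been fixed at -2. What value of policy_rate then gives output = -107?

With tax_rate held at -2:
Intervening on policy_rate fixes its value directly, overriding its dependence on tax_rate.
Substituting into the output equation gives output = -12*policy_rate - 23.
Solve -12*policy_rate - 23 = -107: policy_rate = (-107 + 23) / -12 = 7.

policy_rate = 7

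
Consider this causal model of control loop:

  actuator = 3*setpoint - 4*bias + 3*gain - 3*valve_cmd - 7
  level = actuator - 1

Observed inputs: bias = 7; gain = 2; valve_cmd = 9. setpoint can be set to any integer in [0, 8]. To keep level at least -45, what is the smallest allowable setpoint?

setpoint = 4

Substituting into the actuator equation gives actuator = 3*setpoint - 56.
Substituting into the level equation gives level = 3*setpoint - 57.
Require 3*setpoint - 57 ≥ -45, so setpoint ≥ 4.
The smallest integer in [0, 8] satisfying this is 4.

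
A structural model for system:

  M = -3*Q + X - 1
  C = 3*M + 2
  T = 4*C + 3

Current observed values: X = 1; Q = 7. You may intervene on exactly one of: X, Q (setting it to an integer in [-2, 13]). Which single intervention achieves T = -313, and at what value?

set Q = 9

Intervening on X: T = 12*X - 253. Reaching -313 requires X = -5, outside [-2, 13].
Intervening on Q: with other inputs at their observed values, T = -36*Q + 11. Solving for -313 gives Q = 9, within [-2, 13].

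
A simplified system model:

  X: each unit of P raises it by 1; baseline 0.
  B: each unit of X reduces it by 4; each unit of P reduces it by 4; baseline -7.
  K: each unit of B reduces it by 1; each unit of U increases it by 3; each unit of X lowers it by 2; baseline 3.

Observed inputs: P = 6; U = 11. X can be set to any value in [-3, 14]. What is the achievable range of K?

61 to 95

Intervening on X fixes its value directly, overriding its dependence on P.
Substituting into the B equation gives B = -4*X - 31.
Substituting into the K equation gives K = 2*X + 67.
Linear in X, so extremes are at the endpoints: X = -3 gives K = 61; X = 14 gives K = 95.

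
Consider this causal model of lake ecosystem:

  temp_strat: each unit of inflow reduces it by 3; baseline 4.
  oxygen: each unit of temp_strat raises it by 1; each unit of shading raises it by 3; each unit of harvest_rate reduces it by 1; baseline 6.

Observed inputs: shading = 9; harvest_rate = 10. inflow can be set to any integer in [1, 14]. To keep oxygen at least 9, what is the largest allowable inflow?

Substituting into the oxygen equation gives oxygen = -3*inflow + 27.
Require -3*inflow + 27 ≥ 9, so inflow ≤ 6.
The largest integer in [1, 14] satisfying this is 6.

inflow = 6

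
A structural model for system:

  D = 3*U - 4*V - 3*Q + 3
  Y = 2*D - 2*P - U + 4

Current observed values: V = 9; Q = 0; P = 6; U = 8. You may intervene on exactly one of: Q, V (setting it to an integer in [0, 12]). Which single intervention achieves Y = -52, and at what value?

set Q = 3

Intervening on Q: with other inputs at their observed values, Y = -6*Q - 34. Solving for -52 gives Q = 3, within [0, 12].
Intervening on V: Y = -8*V + 38. Reaching -52 requires V = 45/4, not an integer.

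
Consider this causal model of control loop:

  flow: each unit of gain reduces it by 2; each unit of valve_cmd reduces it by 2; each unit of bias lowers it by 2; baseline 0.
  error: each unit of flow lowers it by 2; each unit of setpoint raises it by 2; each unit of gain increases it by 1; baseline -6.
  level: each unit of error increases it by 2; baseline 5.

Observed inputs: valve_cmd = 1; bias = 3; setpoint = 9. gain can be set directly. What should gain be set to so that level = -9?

Substituting into the flow equation gives flow = -2*gain - 8.
Substituting into the error equation gives error = 5*gain + 28.
This gives level = 10*gain + 61.
Solve 10*gain + 61 = -9: gain = (-9 - 61) / 10 = -7.

gain = -7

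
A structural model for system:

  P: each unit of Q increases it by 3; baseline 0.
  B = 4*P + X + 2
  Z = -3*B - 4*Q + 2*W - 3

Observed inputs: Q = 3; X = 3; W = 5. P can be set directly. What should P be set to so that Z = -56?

P = 3

Intervening on P fixes its value directly, overriding its dependence on Q.
Substituting into the B equation gives B = 4*P + 5.
So Z = -12*P - 20.
Solve -12*P - 20 = -56: P = (-56 + 20) / -12 = 3.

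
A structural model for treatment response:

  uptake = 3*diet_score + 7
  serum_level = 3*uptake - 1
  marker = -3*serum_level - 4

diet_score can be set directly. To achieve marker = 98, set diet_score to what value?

diet_score = -6

Substituting into the serum_level equation gives serum_level = 9*diet_score + 20.
Substituting into the marker equation gives marker = -27*diet_score - 64.
Solve -27*diet_score - 64 = 98: diet_score = (98 + 64) / -27 = -6.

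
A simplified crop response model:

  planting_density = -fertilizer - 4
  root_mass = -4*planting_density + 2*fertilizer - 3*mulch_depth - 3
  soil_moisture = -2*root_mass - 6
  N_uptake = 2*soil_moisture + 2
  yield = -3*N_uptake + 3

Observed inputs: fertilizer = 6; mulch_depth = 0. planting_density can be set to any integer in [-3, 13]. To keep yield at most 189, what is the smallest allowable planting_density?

Intervening on planting_density fixes its value directly, overriding its dependence on fertilizer.
Substituting into the root_mass equation gives root_mass = -4*planting_density + 9.
So soil_moisture = 8*planting_density - 24.
So N_uptake = 16*planting_density - 46.
Substituting into the yield equation gives yield = -48*planting_density + 141.
Require -48*planting_density + 141 ≤ 189, so planting_density ≥ -1.
The smallest integer in [-3, 13] satisfying this is -1.

planting_density = -1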